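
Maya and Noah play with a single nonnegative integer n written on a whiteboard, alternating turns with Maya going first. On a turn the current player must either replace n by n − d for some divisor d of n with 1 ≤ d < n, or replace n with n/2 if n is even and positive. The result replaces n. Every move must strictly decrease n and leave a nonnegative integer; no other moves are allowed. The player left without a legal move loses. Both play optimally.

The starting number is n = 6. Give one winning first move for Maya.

Move to 3.

Build the W/L table. Terminal = L. A non-terminal position is W if it has a move to some L; otherwise it is L.
n=0: no move → L
n=1: no move → L
n=2: reaches L-position 1 → W
n=3: only reaches 2(W), which is W → L
n=4: reaches L-position 3 → W
n=5: only reaches 4(W), which is W → L
n=6: reaches L-position 3 → W
From 6, the L positions reachable in one move are: 3, 5. Any move reaching one of these is winning.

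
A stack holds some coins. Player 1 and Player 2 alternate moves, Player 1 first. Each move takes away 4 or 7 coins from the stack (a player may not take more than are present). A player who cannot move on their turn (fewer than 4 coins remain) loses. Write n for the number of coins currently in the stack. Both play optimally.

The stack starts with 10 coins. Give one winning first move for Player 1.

Remove 7, leaving 3.

Use the standard recursion: the mover loses at a terminal position; elsewhere, the mover wins exactly when some move hands the opponent an L position.
n=0: no move → L
n=1: no move → L
n=2: no move → L
n=3: no move → L
n=4: reaches L-position 0 → W
n=5: reaches L-position 1 → W
n=6: reaches L-position 2 → W
n=7: reaches L-position 3 → W
n=8: reaches L-position 1 → W
n=9: reaches L-position 2 → W
n=10: reaches L-position 3 → W
From 10, the L positions reachable in one move are: 3.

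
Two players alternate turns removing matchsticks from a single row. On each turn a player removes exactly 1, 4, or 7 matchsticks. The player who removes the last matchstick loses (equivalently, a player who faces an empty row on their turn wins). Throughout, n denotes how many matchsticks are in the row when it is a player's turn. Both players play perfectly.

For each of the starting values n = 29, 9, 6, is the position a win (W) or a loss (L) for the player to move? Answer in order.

Positions with no move are W. A position that does have a move is losing for the player to move precisely when every available move leads to a winning position for the opponent. Fill in the labels:
n=0: no move; the opponent has just taken the last matchstick and therefore loses → W
n=1: only reaches 0(W), which is W → L
n=2: reaches L-position 1 → W
n=3: only reaches 2(W), which is W → L
n=4: reaches L-position 3 → W
n=5: reaches L-position 1 → W
n=6: only reaches 5(W), 2(W), all W → L
n=7: reaches L-position 6 → W
n=8: reaches L-position 1 → W
n=9: only reaches 8(W), 5(W), 2(W), all W → L
n=10: reaches L-position 9 → W
n=11: only reaches 10(W), 7(W), 4(W), all W → L
n=12: reaches L-position 11 → W
n=13: reaches L-position 9 → W
n=14: only reaches 13(W), 10(W), 7(W), all W → L
n=15: reaches L-position 14 → W
n=16: reaches L-position 9 → W
n=17: only reaches 16(W), 13(W), 10(W), all W → L
n=18: reaches L-position 17 → W
n=19: only reaches 18(W), 15(W), 12(W), all W → L
n=20: reaches L-position 19 → W
n=21: reaches L-position 17 → W
n=22: only reaches 21(W), 18(W), 15(W), all W → L
n=23: reaches L-position 22 → W
n=24: reaches L-position 17 → W
n=25: only reaches 24(W), 21(W), 18(W), all W → L
n=26: reaches L-position 25 → W
n=27: only reaches 26(W), 23(W), 20(W), all W → L
n=28: reaches L-position 27 → W
n=29: reaches L-position 25 → W

29: W, 9: L, 6: L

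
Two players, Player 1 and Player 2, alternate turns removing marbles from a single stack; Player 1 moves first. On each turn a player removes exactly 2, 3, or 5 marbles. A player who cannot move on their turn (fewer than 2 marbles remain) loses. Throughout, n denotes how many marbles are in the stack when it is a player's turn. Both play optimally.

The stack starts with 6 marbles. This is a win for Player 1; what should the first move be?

Label each position W (a win for the player to move) or L (a loss). A position with no legal move is L; any other position is W exactly when some move reaches an L, and L when every move reaches a W.
n=0: no move → L
n=1: no move → L
n=2: reaches L-position 0 → W
n=3: reaches L-position 1 → W
n=4: reaches L-position 1 → W
n=5: reaches L-position 0 → W
n=6: reaches L-position 1 → W
From 6, the L positions reachable in one move are: 1.

Remove 5, leaving 1.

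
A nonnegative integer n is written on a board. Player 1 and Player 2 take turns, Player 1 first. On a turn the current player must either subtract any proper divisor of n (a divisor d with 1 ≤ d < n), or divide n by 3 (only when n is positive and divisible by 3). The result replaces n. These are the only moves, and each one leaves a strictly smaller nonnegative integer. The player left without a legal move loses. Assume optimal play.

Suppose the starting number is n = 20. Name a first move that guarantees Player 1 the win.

Compute win/loss labels from the base case upward. A position with no move is L. Any other position is W if it can reach an L in one move, else L.
n=0: no move → L
n=1: no move → L
n=2: W (go to 1, an L position)
n=3: W (go to 1, an L position)
n=4: L (options 2(W), 3(W) are all W)
n=5: W (go to 4, an L position)
n=6: W (go to 4, an L position)
n=7: L (sole option 6(W) is W)
n=8: W (go to 4, an L position)
n=9: L (options 3(W), 6(W), 8(W) are all W)
n=10: W (go to 9, an L position)
n=11: L (sole option 10(W) is W)
n=12: W (go to 4, an L position)
n=13: L (sole option 12(W) is W)
n=14: W (go to 7, an L position)
n=15: L (options 5(W), 10(W), 12(W), 14(W) are all W)
n=16: W (go to 15, an L position)
n=17: L (sole option 16(W) is W)
n=18: W (go to 9, an L position)
n=19: L (sole option 18(W) is W)
n=20: W (go to 15, an L position)
From 20, the L positions reachable in one move are: 15, 19. Any move reaching one of these is winning.

Move to 15.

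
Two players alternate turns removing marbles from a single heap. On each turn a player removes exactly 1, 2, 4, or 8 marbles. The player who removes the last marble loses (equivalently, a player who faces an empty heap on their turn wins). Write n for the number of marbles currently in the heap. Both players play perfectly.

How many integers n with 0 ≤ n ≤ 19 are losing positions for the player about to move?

7

Compute win/loss labels from the base case upward. A position with no move is W. Any other position is W if it can reach an L in one move, else L.
n=0: no move; the opponent has just taken the last marble and therefore loses → W
n=1: only reaches 0(W), which is W → L
n=2: reaches L-position 1 → W
n=3: reaches L-position 1 → W
n=4: only reaches 3(W), 2(W), 0(W), all W → L
n=5: reaches L-position 4 → W
n=6: reaches L-position 4 → W
n=7: only reaches 6(W), 5(W), 3(W), all W → L
n=8: reaches L-position 7 → W
n=9: reaches L-position 7 → W
n=10: only reaches 9(W), 8(W), 6(W), 2(W), all W → L
n=11: reaches L-position 10 → W
n=12: reaches L-position 10 → W
n=13: only reaches 12(W), 11(W), 9(W), 5(W), all W → L
n=14: reaches L-position 13 → W
n=15: reaches L-position 13 → W
n=16: only reaches 15(W), 14(W), 12(W), 8(W), all W → L
n=17: reaches L-position 16 → W
n=18: reaches L-position 16 → W
n=19: only reaches 18(W), 17(W), 15(W), 11(W), all W → L
L entries with 0 ≤ n ≤ 19: n = 1, 4, 7, 10, 13, 16, 19; that makes 7.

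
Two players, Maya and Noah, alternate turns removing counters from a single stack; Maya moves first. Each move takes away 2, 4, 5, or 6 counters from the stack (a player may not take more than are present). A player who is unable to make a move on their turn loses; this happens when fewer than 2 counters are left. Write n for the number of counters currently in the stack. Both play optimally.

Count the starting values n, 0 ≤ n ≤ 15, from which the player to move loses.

Work bottom-up. With no move the player to move loses. Otherwise the position is W if at least one move leads to an L position for the opponent, and L if every move leads to a W.
n=0: no move → L
n=1: no move → L
n=2: can move to 0, which is L ⇒ W
n=3: can move to 1, which is L ⇒ W
n=4: can move to 0, which is L ⇒ W
n=5: can move to 1, which is L ⇒ W
n=6: can move to 1, which is L ⇒ W
n=7: can move to 1, which is L ⇒ W
n=8: moves to 6(W), 4(W), 3(W), 2(W); every one is W ⇒ L
n=9: moves to 7(W), 5(W), 4(W), 3(W); every one is W ⇒ L
n=10: can move to 8, which is L ⇒ W
n=11: can move to 9, which is L ⇒ W
n=12: can move to 8, which is L ⇒ W
n=13: can move to 9, which is L ⇒ W
n=14: can move to 9, which is L ⇒ W
n=15: can move to 9, which is L ⇒ W
L entries with 0 ≤ n ≤ 15: n = 0, 1, 8, 9; that makes 4.

4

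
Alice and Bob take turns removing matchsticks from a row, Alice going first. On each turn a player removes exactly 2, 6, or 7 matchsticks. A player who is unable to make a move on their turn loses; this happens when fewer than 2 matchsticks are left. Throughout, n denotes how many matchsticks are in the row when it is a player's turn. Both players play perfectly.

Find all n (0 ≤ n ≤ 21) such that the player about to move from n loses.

0, 1, 4, 5, 9, 13, 14, 17, 18

Use the standard recursion: the mover loses at a terminal position; elsewhere, the mover wins exactly when some move hands the opponent an L position.
n=0: no move → L
n=1: no move → L
n=2: W (go to 0, an L position)
n=3: W (go to 1, an L position)
n=4: L (sole option 2(W) is W)
n=5: L (sole option 3(W) is W)
n=6: W (go to 4, an L position)
n=7: W (go to 5, an L position)
n=8: W (go to 1, an L position)
n=9: L (options 7(W), 3(W), 2(W) are all W)
n=10: W (go to 4, an L position)
n=11: W (go to 9, an L position)
n=12: W (go to 5, an L position)
n=13: L (options 11(W), 7(W), 6(W) are all W)
n=14: L (options 12(W), 8(W), 7(W) are all W)
n=15: W (go to 13, an L position)
n=16: W (go to 14, an L position)
n=17: L (options 15(W), 11(W), 10(W) are all W)
n=18: L (options 16(W), 12(W), 11(W) are all W)
n=19: W (go to 17, an L position)
n=20: W (go to 18, an L position)
n=21: W (go to 14, an L position)
Reading off the rows marked L gives the requested list; there are 9 such values of n.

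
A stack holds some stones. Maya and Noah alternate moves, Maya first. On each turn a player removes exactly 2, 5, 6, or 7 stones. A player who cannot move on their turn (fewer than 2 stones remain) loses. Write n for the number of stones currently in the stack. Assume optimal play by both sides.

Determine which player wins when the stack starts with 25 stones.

Use the standard recursion: the mover loses at a terminal position; elsewhere, the mover wins exactly when some move hands the opponent an L position.
n=0: no move → L
n=1: no move → L
n=2: can move to 0, which is L ⇒ W
n=3: can move to 1, which is L ⇒ W
n=4: the only move is to 2(W), a W ⇒ L
n=5: can move to 0, which is L ⇒ W
n=6: can move to 4, which is L ⇒ W
n=7: can move to 1, which is L ⇒ W
n=8: can move to 1, which is L ⇒ W
n=9: can move to 4, which is L ⇒ W
n=10: can move to 4, which is L ⇒ W
n=11: can move to 4, which is L ⇒ W
n=12: moves to 10(W), 7(W), 6(W), 5(W); every one is W ⇒ L
n=13: moves to 11(W), 8(W), 7(W), 6(W); every one is W ⇒ L
n=14: can move to 12, which is L ⇒ W
n=15: can move to 13, which is L ⇒ W
n=16: moves to 14(W), 11(W), 10(W), 9(W); every one is W ⇒ L
n=17: can move to 12, which is L ⇒ W
n=18: can move to 16, which is L ⇒ W
n=19: can move to 13, which is L ⇒ W
n=20: can move to 13, which is L ⇒ W
n=21: can move to 16, which is L ⇒ W
n=22: can move to 16, which is L ⇒ W
n=23: can move to 16, which is L ⇒ W
n=24: moves to 22(W), 19(W), 18(W), 17(W); every one is W ⇒ L
n=25: moves to 23(W), 20(W), 19(W), 18(W); every one is W ⇒ L
Every move from 25 reaches a W position, so the mover loses.

Noah wins.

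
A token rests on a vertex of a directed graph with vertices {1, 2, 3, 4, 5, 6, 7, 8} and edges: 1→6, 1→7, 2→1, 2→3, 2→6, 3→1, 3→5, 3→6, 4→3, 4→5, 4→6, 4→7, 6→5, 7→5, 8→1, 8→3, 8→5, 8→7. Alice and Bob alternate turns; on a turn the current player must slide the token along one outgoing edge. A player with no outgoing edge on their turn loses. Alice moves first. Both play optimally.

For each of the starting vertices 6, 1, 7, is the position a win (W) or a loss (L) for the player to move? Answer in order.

Classify positions by backward induction: terminal positions (no move available) are L. From any other position, the mover wins iff some move reaches an L.
Every edge goes from a vertex to one that appears earlier in the order 5, 7, 6, 1, 3, 2, 8, 4, so processing vertices in that order labels each vertex after all of its successors.
5: no outgoing edge → L
7: →5(L), so W
6: →5(L), so W
1: →6(W), 7(W) — all W, so L
3: →1(L), so W
2: →1(L), so W
8: →1(L), so W
4: →5(L), so W

6: W, 1: L, 7: W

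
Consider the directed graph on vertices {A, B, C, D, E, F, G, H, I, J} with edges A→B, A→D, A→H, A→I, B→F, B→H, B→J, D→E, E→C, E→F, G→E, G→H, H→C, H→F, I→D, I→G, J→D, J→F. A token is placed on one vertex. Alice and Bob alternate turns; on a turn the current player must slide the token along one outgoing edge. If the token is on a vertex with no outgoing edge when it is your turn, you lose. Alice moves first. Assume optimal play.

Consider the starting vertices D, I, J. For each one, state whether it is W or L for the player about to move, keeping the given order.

D: L, I: W, J: W

Compute win/loss labels from the base case upward. A position with no move is L. Any other position is W if it can reach an L in one move, else L.
Every edge goes from a vertex to one that appears earlier in the order C, F, E, D, J, H, G, I, B, A, so processing vertices in that order labels each vertex after all of its successors.
C: no outgoing edge → L
F: no outgoing edge → L
E: →F(L), so W
D: →E(W) only, which is W, so L
J: →D(L), so W
H: →F(L), so W
G: →H(W), E(W) — all W, so L
I: →G(L), so W
B: →F(L), so W
A: →D(L), so W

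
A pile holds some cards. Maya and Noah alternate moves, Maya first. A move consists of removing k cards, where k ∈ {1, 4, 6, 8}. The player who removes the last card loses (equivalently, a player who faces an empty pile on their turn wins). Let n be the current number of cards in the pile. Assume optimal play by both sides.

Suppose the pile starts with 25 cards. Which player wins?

Label each position W (a win for the player to move) or L (a loss). A position with no legal move is W; any other position is W exactly when some move reaches an L, and L when every move reaches a W.
n=0: no move; the opponent has just taken the last card and therefore loses → W
n=1: L (sole option 0(W) is W)
n=2: W (go to 1, an L position)
n=3: L (sole option 2(W) is W)
n=4: W (go to 3, an L position)
n=5: W (go to 1, an L position)
n=6: L (options 5(W), 2(W), 0(W) are all W)
n=7: W (go to 6, an L position)
n=8: L (options 7(W), 4(W), 2(W), 0(W) are all W)
n=9: W (go to 8, an L position)
n=10: W (go to 6, an L position)
n=11: W (go to 3, an L position)
n=12: W (go to 8, an L position)
n=13: L (options 12(W), 9(W), 7(W), 5(W) are all W)
n=14: W (go to 13, an L position)
n=15: L (options 14(W), 11(W), 9(W), 7(W) are all W)
n=16: W (go to 15, an L position)
n=17: W (go to 13, an L position)
n=18: L (options 17(W), 14(W), 12(W), 10(W) are all W)
n=19: W (go to 18, an L position)
n=20: L (options 19(W), 16(W), 14(W), 12(W) are all W)
n=21: W (go to 20, an L position)
n=22: W (go to 18, an L position)
n=23: W (go to 15, an L position)
n=24: W (go to 20, an L position)
n=25: L (options 24(W), 21(W), 19(W), 17(W) are all W)
Every move from 25 reaches a W position, so the mover loses.

Noah wins.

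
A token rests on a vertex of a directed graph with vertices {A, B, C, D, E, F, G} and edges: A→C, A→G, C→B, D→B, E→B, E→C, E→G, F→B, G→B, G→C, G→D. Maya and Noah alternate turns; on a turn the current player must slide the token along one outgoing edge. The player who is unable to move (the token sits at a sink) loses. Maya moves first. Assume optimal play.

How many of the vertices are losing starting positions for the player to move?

Label each position W (a win for the player to move) or L (a loss). A position with no legal move is L; any other position is W exactly when some move reaches an L, and L when every move reaches a W.
Every edge goes from a vertex to one that appears earlier in the order B, D, C, G, A, F, E, so processing vertices in that order labels each vertex after all of its successors.
B: no outgoing edge → L
D: →B(L), so W
C: →B(L), so W
G: →B(L), so W
A: →G(W), C(W) — all W, so L
F: →B(L), so W
E: →B(L), so W
The L vertices are A, B; that is 2 in all.

2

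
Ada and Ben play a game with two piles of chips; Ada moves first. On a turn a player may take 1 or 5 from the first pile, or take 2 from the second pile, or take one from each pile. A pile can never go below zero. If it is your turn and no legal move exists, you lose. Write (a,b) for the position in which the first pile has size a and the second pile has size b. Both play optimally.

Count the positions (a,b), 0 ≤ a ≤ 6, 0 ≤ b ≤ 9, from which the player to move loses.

26

Positions with no move are L. A position that does have a move is losing for the player to move precisely when every available move leads to a winning position for the opponent. Fill in the labels:
Every move lowers a or b (never raises either), so fill the grid row by row in increasing a, and left to right within a row: each cell's successors are then already labelled.
      b=0  b=1  b=2  b=3  b=4  b=5  b=6  b=7  b=8  b=9
a=0:    L    L    W    W    L    L    W    W    L    L
a=1:    W    W    W    L    W    W    W    L    W    W
a=2:    L    L    W    W    W    L    L    W    W    L
a=3:    W    W    W    L    L    W    W    W    L    W
a=4:    L    L    W    W    W    W    L    L    W    W
a=5:    W    W    W    L    W    W    W    W    W    W
a=6:    L    L    W    W    W    L    L    W    W    L
Cells with no legal move (terminal, hence L): (0,0), (0,1).
The remaining L cells, each justified by listing all of its moves:
(0,4): only reaches (0,2)(W), which is W → L
(0,5): only reaches (0,3)(W), which is W → L
(0,8): only reaches (0,6)(W), which is W → L
(0,9): only reaches (0,7)(W), which is W → L
(1,3): only reaches (0,3)(W), (1,1)(W), (0,2)(W), all W → L
(1,7): only reaches (0,7)(W), (1,5)(W), (0,6)(W), all W → L
(2,0): only reaches (1,0)(W), which is W → L
(2,1): only reaches (1,1)(W), (1,0)(W), all W → L
(2,5): only reaches (1,5)(W), (2,3)(W), (1,4)(W), all W → L
(2,6): only reaches (1,6)(W), (2,4)(W), (1,5)(W), all W → L
(2,9): only reaches (1,9)(W), (2,7)(W), (1,8)(W), all W → L
(3,3): only reaches (2,3)(W), (3,1)(W), (2,2)(W), all W → L
(3,4): only reaches (2,4)(W), (3,2)(W), (2,3)(W), all W → L
(3,8): only reaches (2,8)(W), (3,6)(W), (2,7)(W), all W → L
(4,0): only reaches (3,0)(W), which is W → L
(4,1): only reaches (3,1)(W), (3,0)(W), all W → L
(4,6): only reaches (3,6)(W), (4,4)(W), (3,5)(W), all W → L
(4,7): only reaches (3,7)(W), (4,5)(W), (3,6)(W), all W → L
(5,3): only reaches (4,3)(W), (0,3)(W), (5,1)(W), (4,2)(W), all W → L
(6,0): only reaches (5,0)(W), (1,0)(W), all W → L
(6,1): only reaches (5,1)(W), (1,1)(W), (5,0)(W), all W → L
(6,5): only reaches (5,5)(W), (1,5)(W), (6,3)(W), (5,4)(W), all W → L
(6,6): only reaches (5,6)(W), (1,6)(W), (6,4)(W), (5,5)(W), all W → L
(6,9): only reaches (5,9)(W), (1,9)(W), (6,7)(W), (5,8)(W), all W → L
Every other cell has at least one move into one of the L cells above, so it is W.
L cells per row: a=0: 6, a=1: 2, a=2: 5, a=3: 3, a=4: 4, a=5: 1, a=6: 5; total 26.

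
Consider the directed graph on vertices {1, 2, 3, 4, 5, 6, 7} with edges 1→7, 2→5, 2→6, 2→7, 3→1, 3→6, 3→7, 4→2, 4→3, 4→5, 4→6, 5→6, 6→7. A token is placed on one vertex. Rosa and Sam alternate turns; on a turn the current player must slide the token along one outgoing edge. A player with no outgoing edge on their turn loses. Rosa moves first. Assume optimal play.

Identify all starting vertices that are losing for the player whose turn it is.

Build the W/L table. Terminal = L. A non-terminal position is W if it has a move to some L; otherwise it is L.
Every edge goes from a vertex to one that appears earlier in the order 7, 6, 1, 3, 5, 2, 4, so processing vertices in that order labels each vertex after all of its successors.
7: no outgoing edge → L
6: W (go to 7, an L position)
1: W (go to 7, an L position)
3: W (go to 7, an L position)
5: L (sole option 6(W) is W)
2: W (go to 5, an L position)
4: W (go to 5, an L position)
The losing starting vertices are exactly the entries labelled L in this table (2 of them).

5, 7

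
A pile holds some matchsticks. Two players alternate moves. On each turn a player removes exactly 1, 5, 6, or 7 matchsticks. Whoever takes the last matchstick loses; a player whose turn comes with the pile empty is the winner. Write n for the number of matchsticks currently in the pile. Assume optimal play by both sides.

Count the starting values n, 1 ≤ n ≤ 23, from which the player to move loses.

6

Label each position W (a win for the player to move) or L (a loss). A position with no legal move is W; any other position is W exactly when some move reaches an L, and L when every move reaches a W.
n=0: no move; the opponent has just taken the last matchstick and therefore loses → W
n=1: the only move is to 0(W), a W ⇒ L
n=2: can move to 1, which is L ⇒ W
n=3: the only move is to 2(W), a W ⇒ L
n=4: can move to 3, which is L ⇒ W
n=5: moves to 4(W), 0(W); every one is W ⇒ L
n=6: can move to 5, which is L ⇒ W
n=7: can move to 1, which is L ⇒ W
n=8: can move to 3, which is L ⇒ W
n=9: can move to 3, which is L ⇒ W
n=10: can move to 5, which is L ⇒ W
n=11: can move to 5, which is L ⇒ W
n=12: can move to 5, which is L ⇒ W
n=13: moves to 12(W), 8(W), 7(W), 6(W); every one is W ⇒ L
n=14: can move to 13, which is L ⇒ W
n=15: moves to 14(W), 10(W), 9(W), 8(W); every one is W ⇒ L
n=16: can move to 15, which is L ⇒ W
n=17: moves to 16(W), 12(W), 11(W), 10(W); every one is W ⇒ L
n=18: can move to 17, which is L ⇒ W
n=19: can move to 13, which is L ⇒ W
n=20: can move to 15, which is L ⇒ W
n=21: can move to 15, which is L ⇒ W
n=22: can move to 17, which is L ⇒ W
n=23: can move to 17, which is L ⇒ W
L entries with 1 ≤ n ≤ 23 (the range starts at n=1): n = 1, 3, 5, 13, 15, 17; that makes 6.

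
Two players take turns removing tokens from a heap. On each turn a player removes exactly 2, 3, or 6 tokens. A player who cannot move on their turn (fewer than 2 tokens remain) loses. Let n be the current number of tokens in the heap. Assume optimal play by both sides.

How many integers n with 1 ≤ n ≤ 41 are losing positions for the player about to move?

Positions with no move are L. A position that does have a move is losing for the player to move precisely when every available move leads to a winning position for the opponent. Fill in the labels:
n=0: no move → L
n=1: no move → L
n=2: W (go to 0, an L position)
n=3: W (go to 1, an L position)
n=4: W (go to 1, an L position)
n=5: L (options 3(W), 2(W) are all W)
n=6: W (go to 0, an L position)
n=7: W (go to 5, an L position)
n=8: W (go to 5, an L position)
n=9: L (options 7(W), 6(W), 3(W) are all W)
n=10: L (options 8(W), 7(W), 4(W) are all W)
n=11: W (go to 9, an L position)
n=12: W (go to 10, an L position)
n=13: W (go to 10, an L position)
n=14: L (options 12(W), 11(W), 8(W) are all W)
n=15: W (go to 9, an L position)
n=16: W (go to 14, an L position)
n=17: W (go to 14, an L position)
n=18: L (options 16(W), 15(W), 12(W) are all W)
n=19: L (options 17(W), 16(W), 13(W) are all W)
n=20: W (go to 18, an L position)
n=21: W (go to 19, an L position)
n=22: W (go to 19, an L position)
n=23: L (options 21(W), 20(W), 17(W) are all W)
n=24: W (go to 18, an L position)
n=25: W (go to 23, an L position)
n=26: W (go to 23, an L position)
n=27: L (options 25(W), 24(W), 21(W) are all W)
n=28: L (options 26(W), 25(W), 22(W) are all W)
n=29: W (go to 27, an L position)
n=30: W (go to 28, an L position)
n=31: W (go to 28, an L position)
n=32: L (options 30(W), 29(W), 26(W) are all W)
n=33: W (go to 27, an L position)
n=34: W (go to 32, an L position)
n=35: W (go to 32, an L position)
n=36: L (options 34(W), 33(W), 30(W) are all W)
n=37: L (options 35(W), 34(W), 31(W) are all W)
n=38: W (go to 36, an L position)
n=39: W (go to 37, an L position)
n=40: W (go to 37, an L position)
n=41: L (options 39(W), 38(W), 35(W) are all W)
L entries with 1 ≤ n ≤ 41 (n=0 is outside the asked range and is not counted): n = 1, 5, 9, 10, 14, 18, 19, 23, 27, 28, 32, 36, 37, 41; that makes 14.

14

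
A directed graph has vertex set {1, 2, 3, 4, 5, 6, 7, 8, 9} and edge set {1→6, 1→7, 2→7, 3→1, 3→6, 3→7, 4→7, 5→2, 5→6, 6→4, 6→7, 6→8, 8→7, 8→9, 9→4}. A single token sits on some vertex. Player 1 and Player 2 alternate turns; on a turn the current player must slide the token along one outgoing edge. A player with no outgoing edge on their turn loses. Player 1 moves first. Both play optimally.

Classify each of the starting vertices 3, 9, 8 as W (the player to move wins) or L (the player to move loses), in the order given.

3: W, 9: L, 8: W

Compute win/loss labels from the base case upward. A position with no move is L. Any other position is W if it can reach an L in one move, else L.
Every edge goes from a vertex to one that appears earlier in the order 7, 2, 4, 9, 8, 6, 1, 5, 3, so processing vertices in that order labels each vertex after all of its successors.
7: no outgoing edge → L
2: →7(L), so W
4: →7(L), so W
9: →4(W) only, which is W, so L
8: →9(L), so W
6: →7(L), so W
1: →7(L), so W
5: →6(W), 2(W) — all W, so L
3: →7(L), so W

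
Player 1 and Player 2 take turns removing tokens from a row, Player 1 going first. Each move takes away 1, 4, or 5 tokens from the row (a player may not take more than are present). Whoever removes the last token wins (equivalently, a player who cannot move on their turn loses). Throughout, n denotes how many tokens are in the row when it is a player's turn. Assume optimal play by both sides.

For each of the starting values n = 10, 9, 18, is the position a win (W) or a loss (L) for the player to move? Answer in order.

Classify positions by backward induction: terminal positions (no move available) are L. From any other position, the mover wins iff some move reaches an L.
n=0: no move → L
n=1: →0(L), so W
n=2: →1(W) only, which is W, so L
n=3: →2(L), so W
n=4: →0(L), so W
n=5: →0(L), so W
n=6: →2(L), so W
n=7: →2(L), so W
n=8: →7(W), 4(W), 3(W) — all W, so L
n=9: →8(L), so W
n=10: →9(W), 6(W), 5(W) — all W, so L
n=11: →10(L), so W
n=12: →8(L), so W
n=13: →8(L), so W
n=14: →10(L), so W
n=15: →10(L), so W
n=16: →15(W), 12(W), 11(W) — all W, so L
n=17: →16(L), so W
n=18: →17(W), 14(W), 13(W) — all W, so L

10: L, 9: W, 18: L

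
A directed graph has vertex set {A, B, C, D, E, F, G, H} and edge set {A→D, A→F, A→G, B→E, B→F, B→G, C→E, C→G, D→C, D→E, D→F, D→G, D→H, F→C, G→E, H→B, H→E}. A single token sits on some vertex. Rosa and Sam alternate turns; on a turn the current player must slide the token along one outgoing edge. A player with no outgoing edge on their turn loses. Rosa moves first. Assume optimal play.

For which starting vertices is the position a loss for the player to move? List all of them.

E, F

Label each position W (a win for the player to move) or L (a loss). A position with no legal move is L; any other position is W exactly when some move reaches an L, and L when every move reaches a W.
Every edge goes from a vertex to one that appears earlier in the order E, G, C, F, B, H, D, A, so processing vertices in that order labels each vertex after all of its successors.
E: no outgoing edge → L
G: can move to E, which is L ⇒ W
C: can move to E, which is L ⇒ W
F: the only move is to C(W), a W ⇒ L
B: can move to F, which is L ⇒ W
H: can move to E, which is L ⇒ W
D: can move to F, which is L ⇒ W
A: can move to F, which is L ⇒ W
The losing starting vertices are exactly the entries labelled L in this table (2 of them).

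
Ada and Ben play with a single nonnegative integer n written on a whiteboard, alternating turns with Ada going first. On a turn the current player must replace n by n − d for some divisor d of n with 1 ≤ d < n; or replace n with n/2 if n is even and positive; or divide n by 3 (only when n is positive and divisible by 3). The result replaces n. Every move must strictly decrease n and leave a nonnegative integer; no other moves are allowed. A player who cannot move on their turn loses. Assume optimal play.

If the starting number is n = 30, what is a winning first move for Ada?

Move to 15.

Build the W/L table. Terminal = L. A non-terminal position is W if it has a move to some L; otherwise it is L.
n=0: no move → L
n=1: no move → L
n=2: W (go to 1, an L position)
n=3: W (go to 1, an L position)
n=4: L (options 2(W), 3(W) are all W)
n=5: W (go to 4, an L position)
n=6: W (go to 4, an L position)
n=7: L (sole option 6(W) is W)
n=8: W (go to 4, an L position)
n=9: L (options 3(W), 6(W), 8(W) are all W)
n=10: W (go to 9, an L position)
n=11: L (sole option 10(W) is W)
n=12: W (go to 4, an L position)
n=13: L (sole option 12(W) is W)
n=14: W (go to 7, an L position)
n=15: L (options 5(W), 10(W), 12(W), 14(W) are all W)
n=16: W (go to 15, an L position)
n=17: L (sole option 16(W) is W)
n=18: W (go to 9, an L position)
n=19: L (sole option 18(W) is W)
n=20: W (go to 15, an L position)
n=21: W (go to 7, an L position)
n=22: W (go to 11, an L position)
n=23: L (sole option 22(W) is W)
n=24: W (go to 23, an L position)
n=25: L (options 20(W), 24(W) are all W)
n=26: W (go to 13, an L position)
n=27: W (go to 9, an L position)
n=28: L (options 14(W), 21(W), 24(W), 26(W), 27(W) are all W)
n=29: W (go to 28, an L position)
n=30: W (go to 15, an L position)
From 30, the L positions reachable in one move are: 15, 25, 28. Any move reaching one of these is winning.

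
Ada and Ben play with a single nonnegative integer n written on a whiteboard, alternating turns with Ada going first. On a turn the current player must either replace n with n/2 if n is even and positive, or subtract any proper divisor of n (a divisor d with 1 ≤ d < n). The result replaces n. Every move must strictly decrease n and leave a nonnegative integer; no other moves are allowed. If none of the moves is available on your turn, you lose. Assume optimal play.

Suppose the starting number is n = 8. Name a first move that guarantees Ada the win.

Work bottom-up. With no move the player to move loses. Otherwise the position is W if at least one move leads to an L position for the opponent, and L if every move leads to a W.
n=0: no move → L
n=1: no move → L
n=2: W (go to 1, an L position)
n=3: L (sole option 2(W) is W)
n=4: W (go to 3, an L position)
n=5: L (sole option 4(W) is W)
n=6: W (go to 3, an L position)
n=7: L (sole option 6(W) is W)
n=8: W (go to 7, an L position)
From 8, the L positions reachable in one move are: 7.

Move to 7.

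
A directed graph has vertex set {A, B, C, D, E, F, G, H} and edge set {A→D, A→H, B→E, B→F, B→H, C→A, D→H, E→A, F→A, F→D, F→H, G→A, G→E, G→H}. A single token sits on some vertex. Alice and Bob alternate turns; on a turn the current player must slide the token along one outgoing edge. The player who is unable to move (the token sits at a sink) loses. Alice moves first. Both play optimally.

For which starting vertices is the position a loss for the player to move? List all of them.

C, E, H

Build the W/L table. Terminal = L. A non-terminal position is W if it has a move to some L; otherwise it is L.
Every edge goes from a vertex to one that appears earlier in the order H, D, A, F, C, E, G, B, so processing vertices in that order labels each vertex after all of its successors.
H: no outgoing edge → L
D: reaches L-position H → W
A: reaches L-position H → W
F: reaches L-position H → W
C: only reaches A(W), which is W → L
E: only reaches A(W), which is W → L
G: reaches L-position E → W
B: reaches L-position E → W
Reading off the rows marked L gives the requested list; there are 3 such vertices.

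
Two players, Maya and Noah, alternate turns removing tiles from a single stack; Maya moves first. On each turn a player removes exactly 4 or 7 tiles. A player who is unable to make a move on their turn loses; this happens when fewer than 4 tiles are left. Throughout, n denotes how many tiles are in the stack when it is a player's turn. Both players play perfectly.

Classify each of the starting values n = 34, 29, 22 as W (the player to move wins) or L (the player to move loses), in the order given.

34: L, 29: W, 22: L

Label each position W (a win for the player to move) or L (a loss). A position with no legal move is L; any other position is W exactly when some move reaches an L, and L when every move reaches a W.
n=0: no move → L
n=1: no move → L
n=2: no move → L
n=3: no move → L
n=4: reaches L-position 0 → W
n=5: reaches L-position 1 → W
n=6: reaches L-position 2 → W
n=7: reaches L-position 3 → W
n=8: reaches L-position 1 → W
n=9: reaches L-position 2 → W
n=10: reaches L-position 3 → W
n=11: only reaches 7(W), 4(W), all W → L
n=12: only reaches 8(W), 5(W), all W → L
n=13: only reaches 9(W), 6(W), all W → L
n=14: only reaches 10(W), 7(W), all W → L
n=15: reaches L-position 11 → W
n=16: reaches L-position 12 → W
n=17: reaches L-position 13 → W
n=18: reaches L-position 14 → W
n=19: reaches L-position 12 → W
n=20: reaches L-position 13 → W
n=21: reaches L-position 14 → W
n=22: only reaches 18(W), 15(W), all W → L
n=23: only reaches 19(W), 16(W), all W → L
n=24: only reaches 20(W), 17(W), all W → L
n=25: only reaches 21(W), 18(W), all W → L
n=26: reaches L-position 22 → W
n=27: reaches L-position 23 → W
n=28: reaches L-position 24 → W
n=29: reaches L-position 25 → W
n=30: reaches L-position 23 → W
n=31: reaches L-position 24 → W
n=32: reaches L-position 25 → W
n=33: only reaches 29(W), 26(W), all W → L
n=34: only reaches 30(W), 27(W), all W → L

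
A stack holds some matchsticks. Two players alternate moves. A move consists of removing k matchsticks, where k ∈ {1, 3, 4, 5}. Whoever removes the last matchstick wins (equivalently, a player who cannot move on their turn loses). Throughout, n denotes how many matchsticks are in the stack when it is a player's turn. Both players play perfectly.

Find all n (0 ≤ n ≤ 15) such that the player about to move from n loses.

Label each position W (a win for the player to move) or L (a loss). A position with no legal move is L; any other position is W exactly when some move reaches an L, and L when every move reaches a W.
n=0: no move → L
n=1: W (go to 0, an L position)
n=2: L (sole option 1(W) is W)
n=3: W (go to 2, an L position)
n=4: W (go to 0, an L position)
n=5: W (go to 2, an L position)
n=6: W (go to 2, an L position)
n=7: W (go to 2, an L position)
n=8: L (options 7(W), 5(W), 4(W), 3(W) are all W)
n=9: W (go to 8, an L position)
n=10: L (options 9(W), 7(W), 6(W), 5(W) are all W)
n=11: W (go to 10, an L position)
n=12: W (go to 8, an L position)
n=13: W (go to 10, an L position)
n=14: W (go to 10, an L position)
n=15: W (go to 10, an L position)
Reading off the rows marked L gives the requested list; there are 4 such values of n.

0, 2, 8, 10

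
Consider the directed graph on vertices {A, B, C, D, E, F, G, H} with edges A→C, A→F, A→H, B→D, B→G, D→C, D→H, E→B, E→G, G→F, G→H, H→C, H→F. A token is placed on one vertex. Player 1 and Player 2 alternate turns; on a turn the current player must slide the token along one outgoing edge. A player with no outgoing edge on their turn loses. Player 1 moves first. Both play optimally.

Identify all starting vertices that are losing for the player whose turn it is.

B, C, F

Positions with no move are L. A position that does have a move is losing for the player to move precisely when every available move leads to a winning position for the opponent. Fill in the labels:
Every edge goes from a vertex to one that appears earlier in the order F, C, H, G, D, B, E, A, so processing vertices in that order labels each vertex after all of its successors.
F: no outgoing edge → L
C: no outgoing edge → L
H: →C(L), so W
G: →F(L), so W
D: →C(L), so W
B: →D(W), G(W) — all W, so L
E: →B(L), so W
A: →C(L), so W
Reading off the rows marked L gives the requested list; there are 3 such vertices.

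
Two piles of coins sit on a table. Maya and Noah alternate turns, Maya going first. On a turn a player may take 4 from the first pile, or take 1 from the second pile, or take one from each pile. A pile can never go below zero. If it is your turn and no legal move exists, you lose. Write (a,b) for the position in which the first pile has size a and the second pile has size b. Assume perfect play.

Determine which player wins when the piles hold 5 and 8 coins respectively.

Maya wins.

Label each position W (a win for the player to move) or L (a loss). A position with no legal move is L; any other position is W exactly when some move reaches an L, and L when every move reaches a W.
No move ever increases a pile, so every position that can arise here has a ≤ 5 and b ≤ 8; it is enough to label the cells with 0 ≤ a ≤ 5 and 0 ≤ b ≤ 8.
Every move lowers a or b (never raises either), so fill the grid row by row in increasing a, and left to right within a row: each cell's successors are then already labelled.
      b=0  b=1  b=2  b=3  b=4  b=5  b=6  b=7  b=8
a=0:    L    W    L    W    L    W    L    W    L
a=1:    L    W    L    W    L    W    L    W    L
a=2:    L    W    L    W    L    W    L    W    L
a=3:    L    W    L    W    L    W    L    W    L
a=4:    W    W    W    W    W    W    W    W    W
a=5:    W    L    W    L    W    L    W    L    W
Cells with no legal move (terminal, hence L): (0,0), (1,0), (2,0), (3,0).
The remaining L cells, each justified by listing all of its moves:
(0,2): the only move is to (0,1)(W), a W ⇒ L
(0,4): the only move is to (0,3)(W), a W ⇒ L
(0,6): the only move is to (0,5)(W), a W ⇒ L
(0,8): the only move is to (0,7)(W), a W ⇒ L
(1,2): moves to (1,1)(W), (0,1)(W); every one is W ⇒ L
(1,4): moves to (1,3)(W), (0,3)(W); every one is W ⇒ L
(1,6): moves to (1,5)(W), (0,5)(W); every one is W ⇒ L
(1,8): moves to (1,7)(W), (0,7)(W); every one is W ⇒ L
(2,2): moves to (2,1)(W), (1,1)(W); every one is W ⇒ L
(2,4): moves to (2,3)(W), (1,3)(W); every one is W ⇒ L
(2,6): moves to (2,5)(W), (1,5)(W); every one is W ⇒ L
(2,8): moves to (2,7)(W), (1,7)(W); every one is W ⇒ L
(3,2): moves to (3,1)(W), (2,1)(W); every one is W ⇒ L
(3,4): moves to (3,3)(W), (2,3)(W); every one is W ⇒ L
(3,6): moves to (3,5)(W), (2,5)(W); every one is W ⇒ L
(3,8): moves to (3,7)(W), (2,7)(W); every one is W ⇒ L
(5,1): moves to (1,1)(W), (5,0)(W), (4,0)(W); every one is W ⇒ L
(5,3): moves to (1,3)(W), (5,2)(W), (4,2)(W); every one is W ⇒ L
(5,5): moves to (1,5)(W), (5,4)(W), (4,4)(W); every one is W ⇒ L
(5,7): moves to (1,7)(W), (5,6)(W), (4,6)(W); every one is W ⇒ L
Every other cell has at least one move into one of the L cells above, so it is W.
The starting position (5,8) is W: Maya should move to (1,8), handing over an L position.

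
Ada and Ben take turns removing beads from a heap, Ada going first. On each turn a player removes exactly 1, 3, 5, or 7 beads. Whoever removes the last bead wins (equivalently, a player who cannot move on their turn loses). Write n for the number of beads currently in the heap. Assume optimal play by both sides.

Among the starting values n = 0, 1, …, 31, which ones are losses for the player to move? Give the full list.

0, 2, 4, 6, 8, 10, 12, 14, 16, 18, 20, 22, 24, 26, 28, 30

Compute win/loss labels from the base case upward. A position with no move is L. Any other position is W if it can reach an L in one move, else L.
n=0: no move → L
n=1: W (go to 0, an L position)
n=2: L (sole option 1(W) is W)
n=3: W (go to 2, an L position)
n=4: L (options 3(W), 1(W) are all W)
n=5: W (go to 4, an L position)
n=6: L (options 5(W), 3(W), 1(W) are all W)
n=7: W (go to 6, an L position)
n=8: L (options 7(W), 5(W), 3(W), 1(W) are all W)
n=9: W (go to 8, an L position)
n=10: L (options 9(W), 7(W), 5(W), 3(W) are all W)
n=11: W (go to 10, an L position)
n=12: L (options 11(W), 9(W), 7(W), 5(W) are all W)
n=13: W (go to 12, an L position)
n=14: L (options 13(W), 11(W), 9(W), 7(W) are all W)
n=15: W (go to 14, an L position)
n=16: L (options 15(W), 13(W), 11(W), 9(W) are all W)
n=17: W (go to 16, an L position)
n=18: L (options 17(W), 15(W), 13(W), 11(W) are all W)
n=19: W (go to 18, an L position)
n=20: L (options 19(W), 17(W), 15(W), 13(W) are all W)
n=21: W (go to 20, an L position)
n=22: L (options 21(W), 19(W), 17(W), 15(W) are all W)
n=23: W (go to 22, an L position)
n=24: L (options 23(W), 21(W), 19(W), 17(W) are all W)
n=25: W (go to 24, an L position)
n=26: L (options 25(W), 23(W), 21(W), 19(W) are all W)
n=27: W (go to 26, an L position)
n=28: L (options 27(W), 25(W), 23(W), 21(W) are all W)
n=29: W (go to 28, an L position)
n=30: L (options 29(W), 27(W), 25(W), 23(W) are all W)
n=31: W (go to 30, an L position)
Reading off the rows marked L gives the requested list; there are 16 such values of n.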